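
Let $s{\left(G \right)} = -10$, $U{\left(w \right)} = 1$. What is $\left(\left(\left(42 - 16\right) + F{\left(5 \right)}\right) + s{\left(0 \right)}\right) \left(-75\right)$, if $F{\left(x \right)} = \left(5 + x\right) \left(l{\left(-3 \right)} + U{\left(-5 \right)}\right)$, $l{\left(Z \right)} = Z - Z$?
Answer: $-1950$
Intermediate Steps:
$l{\left(Z \right)} = 0$
$F{\left(x \right)} = 5 + x$ ($F{\left(x \right)} = \left(5 + x\right) \left(0 + 1\right) = \left(5 + x\right) 1 = 5 + x$)
$\left(\left(\left(42 - 16\right) + F{\left(5 \right)}\right) + s{\left(0 \right)}\right) \left(-75\right) = \left(\left(\left(42 - 16\right) + \left(5 + 5\right)\right) - 10\right) \left(-75\right) = \left(\left(\left(42 - 16\right) + 10\right) - 10\right) \left(-75\right) = \left(\left(26 + 10\right) - 10\right) \left(-75\right) = \left(36 - 10\right) \left(-75\right) = 26 \left(-75\right) = -1950$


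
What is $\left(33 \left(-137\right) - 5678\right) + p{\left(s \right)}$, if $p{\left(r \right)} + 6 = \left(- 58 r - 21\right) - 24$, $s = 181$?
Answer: $-20748$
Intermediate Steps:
$p{\left(r \right)} = -51 - 58 r$ ($p{\left(r \right)} = -6 - \left(45 + 58 r\right) = -51 - 58 r$)
$\left(33 \left(-137\right) - 5678\right) + p{\left(s \right)} = \left(33 \left(-137\right) - 5678\right) - 10549 = \left(-4521 - 5678\right) - 10549 = -10199 - 10549 = -20748$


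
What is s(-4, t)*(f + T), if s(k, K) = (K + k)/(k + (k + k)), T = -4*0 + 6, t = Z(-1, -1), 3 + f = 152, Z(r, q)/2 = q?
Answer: 155/2 ≈ 77.500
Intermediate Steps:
Z(r, q) = 2*q
f = 149 (f = -3 + 152 = 149)
t = -2 (t = 2*(-1) = -2)
T = 6 (T = 0 + 6 = 6)
s(k, K) = (K + k)/(3*k) (s(k, K) = (K + k)/(k + 2*k) = (K + k)/((3*k)) = (K + k)*(1/(3*k)) = (K + k)/(3*k))
s(-4, t)*(f + T) = ((1/3)*(-2 - 4)/(-4))*(149 + 6) = ((1/3)*(-1/4)*(-6))*155 = (1/2)*155 = 155/2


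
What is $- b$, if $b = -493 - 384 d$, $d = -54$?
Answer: $-20243$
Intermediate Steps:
$b = 20243$ ($b = -493 - -20736 = -493 + 20736 = 20243$)
$- b = \left(-1\right) 20243 = -20243$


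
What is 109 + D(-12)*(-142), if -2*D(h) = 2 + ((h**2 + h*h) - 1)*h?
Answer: -244273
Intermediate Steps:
D(h) = -1 - h*(-1 + 2*h**2)/2 (D(h) = -(2 + ((h**2 + h*h) - 1)*h)/2 = -(2 + ((h**2 + h**2) - 1)*h)/2 = -(2 + (2*h**2 - 1)*h)/2 = -(2 + (-1 + 2*h**2)*h)/2 = -(2 + h*(-1 + 2*h**2))/2 = -1 - h*(-1 + 2*h**2)/2)
109 + D(-12)*(-142) = 109 + (-1 + (1/2)*(-12) - 1*(-12)**3)*(-142) = 109 + (-1 - 6 - 1*(-1728))*(-142) = 109 + (-1 - 6 + 1728)*(-142) = 109 + 1721*(-142) = 109 - 244382 = -244273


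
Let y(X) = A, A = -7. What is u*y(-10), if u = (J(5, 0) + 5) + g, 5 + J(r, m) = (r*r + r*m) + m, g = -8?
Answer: -119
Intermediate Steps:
J(r, m) = -5 + m + r**2 + m*r (J(r, m) = -5 + ((r*r + r*m) + m) = -5 + ((r**2 + m*r) + m) = -5 + (m + r**2 + m*r) = -5 + m + r**2 + m*r)
y(X) = -7
u = 17 (u = ((-5 + 0 + 5**2 + 0*5) + 5) - 8 = ((-5 + 0 + 25 + 0) + 5) - 8 = (20 + 5) - 8 = 25 - 8 = 17)
u*y(-10) = 17*(-7) = -119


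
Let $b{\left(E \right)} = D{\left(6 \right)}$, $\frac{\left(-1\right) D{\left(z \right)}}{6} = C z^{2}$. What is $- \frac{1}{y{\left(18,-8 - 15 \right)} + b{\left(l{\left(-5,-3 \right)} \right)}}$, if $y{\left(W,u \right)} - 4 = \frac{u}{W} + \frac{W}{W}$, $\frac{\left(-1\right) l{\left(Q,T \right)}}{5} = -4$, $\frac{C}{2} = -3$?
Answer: $- \frac{18}{23395} \approx -0.0007694$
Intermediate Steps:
$C = -6$ ($C = 2 \left(-3\right) = -6$)
$l{\left(Q,T \right)} = 20$ ($l{\left(Q,T \right)} = \left(-5\right) \left(-4\right) = 20$)
$y{\left(W,u \right)} = 5 + \frac{u}{W}$ ($y{\left(W,u \right)} = 4 + \left(\frac{u}{W} + \frac{W}{W}\right) = 4 + \left(\frac{u}{W} + 1\right) = 4 + \left(1 + \frac{u}{W}\right) = 5 + \frac{u}{W}$)
$D{\left(z \right)} = 36 z^{2}$ ($D{\left(z \right)} = - 6 \left(- 6 z^{2}\right) = 36 z^{2}$)
$b{\left(E \right)} = 1296$ ($b{\left(E \right)} = 36 \cdot 6^{2} = 36 \cdot 36 = 1296$)
$- \frac{1}{y{\left(18,-8 - 15 \right)} + b{\left(l{\left(-5,-3 \right)} \right)}} = - \frac{1}{\left(5 + \frac{-8 - 15}{18}\right) + 1296} = - \frac{1}{\left(5 + \left(-8 - 15\right) \frac{1}{18}\right) + 1296} = - \frac{1}{\left(5 - \frac{23}{18}\right) + 1296} = - \frac{1}{\frac{67}{18} + 1296} = - \frac{1}{\frac{23395}{18}} = \left(-1\right) \frac{18}{23395} = - \frac{18}{23395}$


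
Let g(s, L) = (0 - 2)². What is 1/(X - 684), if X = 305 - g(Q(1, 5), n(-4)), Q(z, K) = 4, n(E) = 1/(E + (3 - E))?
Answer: -1/383 ≈ -0.0026110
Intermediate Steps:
n(E) = ⅓ (n(E) = 1/3 = ⅓)
g(s, L) = 4 (g(s, L) = (-2)² = 4)
X = 301 (X = 305 - 1*4 = 305 - 4 = 301)
1/(X - 684) = 1/(301 - 684) = 1/(-383) = -1/383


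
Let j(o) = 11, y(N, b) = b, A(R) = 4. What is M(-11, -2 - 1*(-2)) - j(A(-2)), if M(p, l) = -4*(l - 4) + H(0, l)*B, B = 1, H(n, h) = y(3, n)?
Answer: 5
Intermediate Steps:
H(n, h) = n
M(p, l) = 16 - 4*l (M(p, l) = -4*(l - 4) + 0*1 = -4*(-4 + l) + 0 = (16 - 4*l) + 0 = 16 - 4*l)
M(-11, -2 - 1*(-2)) - j(A(-2)) = (16 - 4*(-2 - 1*(-2))) - 1*11 = (16 - 4*(-2 + 2)) - 11 = (16 - 4*0) - 11 = (16 + 0) - 11 = 16 - 11 = 5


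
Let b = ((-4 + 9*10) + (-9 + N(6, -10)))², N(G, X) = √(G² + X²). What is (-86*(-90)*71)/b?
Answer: 370328900/3728761 - 18806480*√34/3728761 ≈ 69.908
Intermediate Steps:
b = (77 + 2*√34)² (b = ((-4 + 9*10) + (-9 + √(6² + (-10)²)))² = ((-4 + 90) + (-9 + √(36 + 100)))² = (86 + (-9 + √136))² = (86 + (-9 + 2*√34))² = (77 + 2*√34)² ≈ 7860.9)
(-86*(-90)*71)/b = (-86*(-90)*71)/(6065 + 308*√34) = (7740*71)/(6065 + 308*√34) = 549540/(6065 + 308*√34)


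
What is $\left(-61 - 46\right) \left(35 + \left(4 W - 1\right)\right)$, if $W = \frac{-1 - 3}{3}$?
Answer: $- \frac{9202}{3} \approx -3067.3$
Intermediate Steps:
$W = - \frac{4}{3}$ ($W = \left(-4\right) \frac{1}{3} = - \frac{4}{3} \approx -1.3333$)
$\left(-61 - 46\right) \left(35 + \left(4 W - 1\right)\right) = \left(-61 - 46\right) \left(35 + \left(4 \left(- \frac{4}{3}\right) - 1\right)\right) = - 107 \left(35 - \frac{19}{3}\right) = \left(-107\right) \frac{86}{3} = - \frac{9202}{3}$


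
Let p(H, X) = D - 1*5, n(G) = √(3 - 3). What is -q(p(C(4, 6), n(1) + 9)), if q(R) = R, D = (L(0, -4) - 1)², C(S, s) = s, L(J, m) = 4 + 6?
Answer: -76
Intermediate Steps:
L(J, m) = 10
D = 81 (D = (10 - 1)² = 9² = 81)
n(G) = 0 (n(G) = √0 = 0)
p(H, X) = 76 (p(H, X) = 81 - 1*5 = 81 - 5 = 76)
-q(p(C(4, 6), n(1) + 9)) = -1*76 = -76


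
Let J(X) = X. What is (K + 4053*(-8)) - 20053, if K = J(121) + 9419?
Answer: -42937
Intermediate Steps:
K = 9540 (K = 121 + 9419 = 9540)
(K + 4053*(-8)) - 20053 = (9540 + 4053*(-8)) - 20053 = (9540 - 32424) - 20053 = -22884 - 20053 = -42937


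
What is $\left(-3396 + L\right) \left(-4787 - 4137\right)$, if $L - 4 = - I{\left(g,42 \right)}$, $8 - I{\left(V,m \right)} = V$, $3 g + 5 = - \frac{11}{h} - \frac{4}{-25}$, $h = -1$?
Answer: $\frac{2274245704}{75} \approx 3.0323 \cdot 10^{7}$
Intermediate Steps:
$g = \frac{154}{75}$ ($g = - \frac{5}{3} + \frac{- \frac{11}{-1} - \frac{4}{-25}}{3} = - \frac{5}{3} + \frac{\left(-11\right) \left(-1\right) - - \frac{4}{25}}{3} = - \frac{5}{3} + \frac{11 + \frac{4}{25}}{3} = - \frac{5}{3} + \frac{1}{3} \cdot \frac{279}{25} = - \frac{5}{3} + \frac{93}{25} = \frac{154}{75} \approx 2.0533$)
$I{\left(V,m \right)} = 8 - V$
$L = - \frac{146}{75}$ ($L = 4 - \left(8 - \frac{154}{75}\right) = 4 - \frac{446}{75} = - \frac{146}{75} \approx -1.9467$)
$\left(-3396 + L\right) \left(-4787 - 4137\right) = \left(-3396 - \frac{146}{75}\right) \left(-4787 - 4137\right) = \left(- \frac{254846}{75}\right) \left(-8924\right) = \frac{2274245704}{75}$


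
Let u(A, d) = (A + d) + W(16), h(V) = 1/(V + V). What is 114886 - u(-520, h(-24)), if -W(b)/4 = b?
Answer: 5542561/48 ≈ 1.1547e+5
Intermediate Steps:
W(b) = -4*b
h(V) = 1/(2*V)
u(A, d) = -64 + A + d (u(A, d) = (A + d) - 4*16 = (A + d) - 64 = -64 + A + d)
114886 - u(-520, h(-24)) = 114886 - (-64 - 520 + (½)/(-24)) = 114886 - (-64 - 520 + (½)*(-1/24)) = 114886 - (-64 - 520 - 1/48) = 114886 - 1*(-28033/48) = 114886 + 28033/48 = 5542561/48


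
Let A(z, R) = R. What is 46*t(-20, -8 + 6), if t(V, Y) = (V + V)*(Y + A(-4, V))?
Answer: 40480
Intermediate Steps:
t(V, Y) = 2*V*(V + Y) (t(V, Y) = (V + V)*(Y + V) = (2*V)*(V + Y) = 2*V*(V + Y))
46*t(-20, -8 + 6) = 46*(2*(-20)*(-20 + (-8 + 6))) = 46*(2*(-20)*(-20 - 2)) = 46*(2*(-20)*(-22)) = 46*880 = 40480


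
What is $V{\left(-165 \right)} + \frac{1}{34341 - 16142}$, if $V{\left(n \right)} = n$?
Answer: $- \frac{3002834}{18199} \approx -165.0$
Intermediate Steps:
$V{\left(-165 \right)} + \frac{1}{34341 - 16142} = -165 + \frac{1}{34341 - 16142} = -165 + \frac{1}{18199} = - \frac{3002834}{18199}$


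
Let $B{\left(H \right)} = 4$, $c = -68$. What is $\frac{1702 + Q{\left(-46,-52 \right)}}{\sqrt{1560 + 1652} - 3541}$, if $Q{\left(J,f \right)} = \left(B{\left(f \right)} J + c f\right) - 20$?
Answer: $- \frac{17825394}{12535469} - \frac{10068 \sqrt{803}}{12535469} \approx -1.4448$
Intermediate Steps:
$Q{\left(J,f \right)} = -20 - 68 f + 4 J$ ($Q{\left(J,f \right)} = \left(4 J - 68 f\right) - 20 = \left(- 68 f + 4 J\right) - 20 = -20 - 68 f + 4 J$)
$\frac{1702 + Q{\left(-46,-52 \right)}}{\sqrt{1560 + 1652} - 3541} = \frac{1702 - -3332}{\sqrt{1560 + 1652} - 3541} = \frac{1702 - -3332}{\sqrt{3212} - 3541} = \frac{1702 + 3332}{2 \sqrt{803} - 3541} = \frac{5034}{-3541 + 2 \sqrt{803}}$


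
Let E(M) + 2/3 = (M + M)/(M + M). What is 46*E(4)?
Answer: 46/3 ≈ 15.333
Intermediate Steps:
E(M) = ⅓ (E(M) = -⅔ + (M + M)/(M + M) = -⅔ + (2*M)/((2*M)) = -⅔ + (2*M)*(1/(2*M)) = -⅔ + 1 = ⅓)
46*E(4) = 46*(⅓) = 46/3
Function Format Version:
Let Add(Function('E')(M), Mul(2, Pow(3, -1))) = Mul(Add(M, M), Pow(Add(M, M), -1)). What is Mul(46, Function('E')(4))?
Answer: Rational(46, 3) ≈ 15.333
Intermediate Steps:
Function('E')(M) = Rational(1, 3) (Function('E')(M) = Add(Rational(-2, 3), Mul(Add(M, M), Pow(Add(M, M), -1))) = Add(Rational(-2, 3), Mul(Mul(2, M), Pow(Mul(2, M), -1))) = Add(Rational(-2, 3), Mul(Mul(2, M), Mul(Rational(1, 2), Pow(M, -1)))) = Add(Rational(-2, 3), 1) = Rational(1, 3))
Mul(46, Function('E')(4)) = Mul(46, Rational(1, 3)) = Rational(46, 3)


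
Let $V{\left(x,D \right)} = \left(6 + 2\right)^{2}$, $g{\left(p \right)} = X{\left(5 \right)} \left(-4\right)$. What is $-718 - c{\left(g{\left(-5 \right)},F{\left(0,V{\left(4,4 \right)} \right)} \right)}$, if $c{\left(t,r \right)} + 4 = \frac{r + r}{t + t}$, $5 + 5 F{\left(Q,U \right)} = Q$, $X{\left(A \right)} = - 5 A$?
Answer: $- \frac{71399}{100} \approx -713.99$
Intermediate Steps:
$g{\left(p \right)} = 100$ ($g{\left(p \right)} = \left(-5\right) 5 \left(-4\right) = \left(-25\right) \left(-4\right) = 100$)
$V{\left(x,D \right)} = 64$ ($V{\left(x,D \right)} = 8^{2} = 64$)
$F{\left(Q,U \right)} = -1 + \frac{Q}{5}$
$c{\left(t,r \right)} = -4 + \frac{r}{t}$ ($c{\left(t,r \right)} = -4 + \frac{r + r}{t + t} = -4 + \frac{2 r}{2 t} = -4 + 2 r \frac{1}{2 t} = -4 + \frac{r}{t}$)
$-718 - c{\left(g{\left(-5 \right)},F{\left(0,V{\left(4,4 \right)} \right)} \right)} = -718 - \left(-4 + \frac{-1 + \frac{1}{5} \cdot 0}{100}\right) = -718 - \left(-4 + \left(-1 + 0\right) \frac{1}{100}\right) = -718 - \left(-4 - \frac{1}{100}\right) = -718 - - \frac{401}{100} = -718 + \frac{401}{100} = - \frac{71399}{100}$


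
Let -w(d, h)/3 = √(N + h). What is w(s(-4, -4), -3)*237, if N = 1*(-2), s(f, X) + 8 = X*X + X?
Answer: -711*I*√5 ≈ -1589.8*I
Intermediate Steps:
s(f, X) = -8 + X + X² (s(f, X) = -8 + (X*X + X) = -8 + (X² + X) = -8 + (X + X²) = -8 + X + X²)
N = -2
w(d, h) = -3*√(-2 + h)
w(s(-4, -4), -3)*237 = -3*√(-2 - 3)*237 = -3*I*√5*237 = -711*I*√5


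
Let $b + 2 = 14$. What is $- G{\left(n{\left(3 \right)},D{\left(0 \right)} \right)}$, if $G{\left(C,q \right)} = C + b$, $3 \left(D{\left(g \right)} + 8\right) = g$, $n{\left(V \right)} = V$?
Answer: $-15$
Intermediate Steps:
$b = 12$ ($b = -2 + 14 = 12$)
$D{\left(g \right)} = -8 + \frac{g}{3}$
$G{\left(C,q \right)} = 12 + C$ ($G{\left(C,q \right)} = C + 12 = 12 + C$)
$- G{\left(n{\left(3 \right)},D{\left(0 \right)} \right)} = - (12 + 3) = \left(-1\right) 15 = -15$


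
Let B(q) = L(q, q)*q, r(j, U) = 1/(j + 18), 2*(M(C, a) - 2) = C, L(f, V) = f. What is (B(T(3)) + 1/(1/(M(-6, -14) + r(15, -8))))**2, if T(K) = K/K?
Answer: 1/1089 ≈ 0.00091827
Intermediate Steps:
T(K) = 1
M(C, a) = 2 + C/2
r(j, U) = 1/(18 + j)
B(q) = q**2 (B(q) = q*q = q**2)
(B(T(3)) + 1/(1/(M(-6, -14) + r(15, -8))))**2 = (1**2 + 1/(1/((2 + (1/2)*(-6)) + 1/(18 + 15))))**2 = (1 + 1/(1/((2 - 3) + 1/33)))**2 = (1 + 1/(1/(-1 + 1/33)))**2 = (1 + 1/(1/(-32/33)))**2 = (1 + 1/(-33/32))**2 = (1 - 32/33)**2 = (1/33)**2 = 1/1089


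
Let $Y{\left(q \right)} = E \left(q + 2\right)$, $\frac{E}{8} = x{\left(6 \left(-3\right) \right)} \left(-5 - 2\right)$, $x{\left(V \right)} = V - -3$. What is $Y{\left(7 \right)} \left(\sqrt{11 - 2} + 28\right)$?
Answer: $234360$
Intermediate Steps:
$x{\left(V \right)} = 3 + V$ ($x{\left(V \right)} = V + 3 = 3 + V$)
$E = 840$ ($E = 8 \left(3 + 6 \left(-3\right)\right) \left(-5 - 2\right) = 8 \left(3 - 18\right) \left(-7\right) = 8 \left(\left(-15\right) \left(-7\right)\right) = 8 \cdot 105 = 840$)
$Y{\left(q \right)} = 1680 + 840 q$ ($Y{\left(q \right)} = 840 \left(q + 2\right) = 840 \left(2 + q\right) = 1680 + 840 q$)
$Y{\left(7 \right)} \left(\sqrt{11 - 2} + 28\right) = \left(1680 + 840 \cdot 7\right) \left(\sqrt{11 - 2} + 28\right) = \left(1680 + 5880\right) \left(\sqrt{9} + 28\right) = 7560 \left(3 + 28\right) = 7560 \cdot 31 = 234360$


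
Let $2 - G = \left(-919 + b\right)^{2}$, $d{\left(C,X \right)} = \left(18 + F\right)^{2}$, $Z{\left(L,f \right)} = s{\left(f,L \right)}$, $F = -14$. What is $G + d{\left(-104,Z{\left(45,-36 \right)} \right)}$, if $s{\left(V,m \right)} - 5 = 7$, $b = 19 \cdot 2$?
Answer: $-776143$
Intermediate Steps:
$b = 38$
$s{\left(V,m \right)} = 12$ ($s{\left(V,m \right)} = 5 + 7 = 12$)
$Z{\left(L,f \right)} = 12$
$d{\left(C,X \right)} = 16$ ($d{\left(C,X \right)} = \left(18 - 14\right)^{2} = 4^{2} = 16$)
$G = -776159$ ($G = 2 - \left(-919 + 38\right)^{2} = 2 - \left(-881\right)^{2} = 2 - 776161 = -776159$)
$G + d{\left(-104,Z{\left(45,-36 \right)} \right)} = -776159 + 16 = -776143$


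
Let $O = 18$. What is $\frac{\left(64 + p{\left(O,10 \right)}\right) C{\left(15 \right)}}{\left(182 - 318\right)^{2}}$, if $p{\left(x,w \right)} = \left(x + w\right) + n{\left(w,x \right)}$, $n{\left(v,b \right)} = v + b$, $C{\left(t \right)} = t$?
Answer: $\frac{225}{2312} \approx 0.097318$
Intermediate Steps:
$n{\left(v,b \right)} = b + v$
$p{\left(x,w \right)} = 2 w + 2 x$ ($p{\left(x,w \right)} = \left(x + w\right) + \left(x + w\right) = \left(w + x\right) + \left(w + x\right) = 2 w + 2 x$)
$\frac{\left(64 + p{\left(O,10 \right)}\right) C{\left(15 \right)}}{\left(182 - 318\right)^{2}} = \frac{\left(64 + \left(2 \cdot 10 + 2 \cdot 18\right)\right) 15}{\left(182 - 318\right)^{2}} = \frac{\left(64 + \left(20 + 36\right)\right) 15}{\left(182 - 318\right)^{2}} = \frac{\left(64 + 56\right) 15}{\left(-136\right)^{2}} = \frac{120 \cdot 15}{18496} = 1800 \cdot \frac{1}{18496} = \frac{225}{2312}$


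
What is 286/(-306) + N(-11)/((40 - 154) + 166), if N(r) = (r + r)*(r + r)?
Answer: 16654/1989 ≈ 8.3730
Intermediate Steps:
N(r) = 4*r² (N(r) = (2*r)*(2*r) = 4*r²)
286/(-306) + N(-11)/((40 - 154) + 166) = 286/(-306) + (4*(-11)²)/((40 - 154) + 166) = 286*(-1/306) + (4*121)/(-114 + 166) = -143/153 + 484/52 = -143/153 + 484*(1/52) = -143/153 + 121/13 = 16654/1989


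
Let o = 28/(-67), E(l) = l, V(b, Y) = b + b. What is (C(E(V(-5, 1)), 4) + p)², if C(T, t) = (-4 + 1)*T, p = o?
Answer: 3928324/4489 ≈ 875.10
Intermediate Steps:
V(b, Y) = 2*b
o = -28/67 (o = 28*(-1/67) = -28/67 ≈ -0.41791)
p = -28/67 ≈ -0.41791
C(T, t) = -3*T
(C(E(V(-5, 1)), 4) + p)² = (-6*(-5) - 28/67)² = (-3*(-10) - 28/67)² = (30 - 28/67)² = (1982/67)² = 3928324/4489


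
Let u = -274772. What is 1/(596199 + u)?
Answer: 1/321427 ≈ 3.1111e-6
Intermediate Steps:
1/(596199 + u) = 1/(596199 - 274772) = 1/321427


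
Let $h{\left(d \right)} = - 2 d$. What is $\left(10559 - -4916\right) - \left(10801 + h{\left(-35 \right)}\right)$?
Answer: $4604$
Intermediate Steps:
$\left(10559 - -4916\right) - \left(10801 + h{\left(-35 \right)}\right) = \left(10559 - -4916\right) - \left(10801 - -70\right) = \left(10559 + \left(-72 + 4988\right)\right) - 10871 = \left(10559 + 4916\right) - 10871 = 15475 - 10871 = 4604$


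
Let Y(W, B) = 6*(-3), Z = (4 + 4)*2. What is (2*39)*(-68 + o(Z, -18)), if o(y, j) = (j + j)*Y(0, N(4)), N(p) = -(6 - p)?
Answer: 45240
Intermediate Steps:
N(p) = -6 + p
Z = 16 (Z = 8*2 = 16)
Y(W, B) = -18
o(y, j) = -36*j (o(y, j) = (j + j)*(-18) = (2*j)*(-18) = -36*j)
(2*39)*(-68 + o(Z, -18)) = (2*39)*(-68 - 36*(-18)) = 78*(-68 + 648) = 78*580 = 45240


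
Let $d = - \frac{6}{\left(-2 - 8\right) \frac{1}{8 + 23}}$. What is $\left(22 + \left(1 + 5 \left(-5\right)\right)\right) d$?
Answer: $- \frac{186}{5} \approx -37.2$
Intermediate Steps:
$d = \frac{93}{5}$ ($d = - \frac{6}{\left(-10\right) \frac{1}{31}} = - \frac{6}{- \frac{10}{31}} = \left(-6\right) \left(- \frac{31}{10}\right) = \frac{93}{5} \approx 18.6$)
$\left(22 + \left(1 + 5 \left(-5\right)\right)\right) d = \left(22 + \left(1 + 5 \left(-5\right)\right)\right) \frac{93}{5} = \left(22 + \left(1 - 25\right)\right) \frac{93}{5} = \left(22 - 24\right) \frac{93}{5} = \left(-2\right) \frac{93}{5} = - \frac{186}{5}$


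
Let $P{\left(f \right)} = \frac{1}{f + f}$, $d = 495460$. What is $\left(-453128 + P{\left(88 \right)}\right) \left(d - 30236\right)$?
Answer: $- \frac{4637732396631}{22} \approx -2.1081 \cdot 10^{11}$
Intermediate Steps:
$P{\left(f \right)} = \frac{1}{2 f}$
$\left(-453128 + P{\left(88 \right)}\right) \left(d - 30236\right) = \left(-453128 + \frac{1}{2 \cdot 88}\right) \left(495460 - 30236\right) = \left(-453128 + \frac{1}{2} \cdot \frac{1}{88}\right) 465224 = \left(-453128 + \frac{1}{176}\right) 465224 = \left(- \frac{79750527}{176}\right) 465224 = - \frac{4637732396631}{22}$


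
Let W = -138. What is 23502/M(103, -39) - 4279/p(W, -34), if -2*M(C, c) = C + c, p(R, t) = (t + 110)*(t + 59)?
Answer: -5598841/7600 ≈ -736.69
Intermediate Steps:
p(R, t) = (59 + t)*(110 + t) (p(R, t) = (110 + t)*(59 + t) = (59 + t)*(110 + t))
M(C, c) = -C/2 - c/2 (M(C, c) = -(C + c)/2 = -C/2 - c/2)
23502/M(103, -39) - 4279/p(W, -34) = 23502/(-½*103 - ½*(-39)) - 4279/(6490 + (-34)² + 169*(-34)) = 23502/(-103/2 + 39/2) - 4279/(6490 + 1156 - 5746) = 23502/(-32) - 4279/1900 = 23502*(-1/32) - 4279*1/1900 = -11751/16 - 4279/1900 = -5598841/7600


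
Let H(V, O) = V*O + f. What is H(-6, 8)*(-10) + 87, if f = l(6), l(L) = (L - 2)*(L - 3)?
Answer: 447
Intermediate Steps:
l(L) = (-3 + L)*(-2 + L) (l(L) = (-2 + L)*(-3 + L) = (-3 + L)*(-2 + L))
f = 12 (f = 6 + 6² - 5*6 = 6 + 36 - 30 = 12)
H(V, O) = 12 + O*V (H(V, O) = V*O + 12 = O*V + 12 = 12 + O*V)
H(-6, 8)*(-10) + 87 = (12 + 8*(-6))*(-10) + 87 = (12 - 48)*(-10) + 87 = -36*(-10) + 87 = 360 + 87 = 447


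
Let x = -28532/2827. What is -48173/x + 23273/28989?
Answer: 3948533048455/827114148 ≈ 4773.9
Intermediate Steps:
x = -28532/2827 (x = -28532*1/2827 = -28532/2827 ≈ -10.093)
-48173/x + 23273/28989 = -48173/(-28532/2827) + 23273/28989 = -48173*(-2827/28532) + 23273*(1/28989) = 136185071/28532 + 23273/28989 = 3948533048455/827114148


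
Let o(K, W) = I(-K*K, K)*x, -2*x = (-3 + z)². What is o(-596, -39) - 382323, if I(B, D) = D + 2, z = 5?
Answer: -381135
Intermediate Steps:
x = -2 (x = -(-3 + 5)²/2 = -½*2² = -½*4 = -2)
I(B, D) = 2 + D
o(K, W) = -4 - 2*K (o(K, W) = (2 + K)*(-2) = -4 - 2*K)
o(-596, -39) - 382323 = (-4 - 2*(-596)) - 382323 = (-4 + 1192) - 382323 = 1188 - 382323 = -381135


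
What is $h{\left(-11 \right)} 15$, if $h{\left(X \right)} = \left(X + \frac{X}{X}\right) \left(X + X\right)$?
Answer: $3300$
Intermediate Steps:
$h{\left(X \right)} = 2 X \left(1 + X\right)$ ($h{\left(X \right)} = \left(X + 1\right) 2 X = \left(1 + X\right) 2 X = 2 X \left(1 + X\right)$)
$h{\left(-11 \right)} 15 = 2 \left(-11\right) \left(1 - 11\right) 15 = 2 \left(-11\right) \left(-10\right) 15 = 220 \cdot 15 = 3300$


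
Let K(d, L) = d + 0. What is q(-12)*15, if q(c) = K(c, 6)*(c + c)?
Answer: 4320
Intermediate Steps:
K(d, L) = d
q(c) = 2*c**2 (q(c) = c*(c + c) = c*(2*c) = 2*c**2)
q(-12)*15 = (2*(-12)**2)*15 = (2*144)*15 = 288*15 = 4320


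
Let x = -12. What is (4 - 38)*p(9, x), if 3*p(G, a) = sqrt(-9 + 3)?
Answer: -34*I*sqrt(6)/3 ≈ -27.761*I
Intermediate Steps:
p(G, a) = I*sqrt(6)/3 (p(G, a) = sqrt(-9 + 3)/3 = sqrt(-6)/3 = (I*sqrt(6))/3 = I*sqrt(6)/3)
(4 - 38)*p(9, x) = (4 - 38)*(I*sqrt(6)/3) = -34*I*sqrt(6)/3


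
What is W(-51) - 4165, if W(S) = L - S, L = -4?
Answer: -4118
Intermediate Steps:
W(S) = -4 - S
W(-51) - 4165 = (-4 - 1*(-51)) - 4165 = (-4 + 51) - 4165 = 47 - 4165 = -4118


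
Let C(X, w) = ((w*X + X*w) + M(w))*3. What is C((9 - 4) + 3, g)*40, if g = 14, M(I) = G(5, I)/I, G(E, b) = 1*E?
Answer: 188460/7 ≈ 26923.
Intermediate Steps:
G(E, b) = E
M(I) = 5/I
C(X, w) = 15/w + 6*X*w (C(X, w) = ((w*X + X*w) + 5/w)*3 = ((X*w + X*w) + 5/w)*3 = (2*X*w + 5/w)*3 = (5/w + 2*X*w)*3 = 15/w + 6*X*w)
C((9 - 4) + 3, g)*40 = (15/14 + 6*((9 - 4) + 3)*14)*40 = (15*(1/14) + 6*(5 + 3)*14)*40 = (15/14 + 6*8*14)*40 = (15/14 + 672)*40 = (9423/14)*40 = 188460/7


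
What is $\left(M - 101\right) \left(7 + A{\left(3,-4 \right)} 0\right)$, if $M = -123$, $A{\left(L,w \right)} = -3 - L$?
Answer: $-1568$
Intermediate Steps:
$\left(M - 101\right) \left(7 + A{\left(3,-4 \right)} 0\right) = \left(-123 - 101\right) \left(7 + \left(-3 - 3\right) 0\right) = - 224 \left(7 + \left(-3 - 3\right) 0\right) = - 224 \left(7 - 0\right) = - 224 \left(7 + 0\right) = \left(-224\right) 7 = -1568$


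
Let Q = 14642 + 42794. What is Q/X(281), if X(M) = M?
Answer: 57436/281 ≈ 204.40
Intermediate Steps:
Q = 57436
Q/X(281) = 57436/281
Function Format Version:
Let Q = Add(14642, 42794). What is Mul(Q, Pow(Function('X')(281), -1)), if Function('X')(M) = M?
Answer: Rational(57436, 281) ≈ 204.40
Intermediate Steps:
Q = 57436
Mul(Q, Pow(Function('X')(281), -1)) = Mul(57436, Pow(281, -1)) = Mul(57436, Rational(1, 281)) = Rational(57436, 281)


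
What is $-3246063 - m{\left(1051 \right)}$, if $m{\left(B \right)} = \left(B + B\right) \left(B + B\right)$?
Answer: $-7664467$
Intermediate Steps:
$m{\left(B \right)} = 4 B^{2}$ ($m{\left(B \right)} = 2 B 2 B = 4 B^{2}$)
$-3246063 - m{\left(1051 \right)} = -3246063 - 4 \cdot 1051^{2} = -3246063 - 4 \cdot 1104601 = -3246063 - 4418404 = -7664467$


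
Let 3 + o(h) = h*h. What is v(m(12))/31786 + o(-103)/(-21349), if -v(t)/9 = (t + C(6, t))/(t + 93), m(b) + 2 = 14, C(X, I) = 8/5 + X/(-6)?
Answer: -8428634323/16964982850 ≈ -0.49683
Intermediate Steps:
C(X, I) = 8/5 - X/6 (C(X, I) = 8*(⅕) + X*(-⅙) = 8/5 - X/6)
m(b) = 12 (m(b) = -2 + 14 = 12)
o(h) = -3 + h² (o(h) = -3 + h*h = -3 + h²)
v(t) = -9*(⅗ + t)/(93 + t) (v(t) = -9*(t + (8/5 - ⅙*6))/(t + 93) = -9*(t + (8/5 - 1))/(93 + t) = -9*(t + ⅗)/(93 + t) = -9*(⅗ + t)/(93 + t))
v(m(12))/31786 + o(-103)/(-21349) = (9*(-3 - 5*12)/(5*(93 + 12)))/31786 + (-3 + (-103)²)/(-21349) = ((9/5)*(-3 - 60)/105)*(1/31786) + (-3 + 10609)*(-1/21349) = ((9/5)*(1/105)*(-63))*(1/31786) + 10606*(-1/21349) = -27/25*1/31786 - 10606/21349 = -27/794650 - 10606/21349 = -8428634323/16964982850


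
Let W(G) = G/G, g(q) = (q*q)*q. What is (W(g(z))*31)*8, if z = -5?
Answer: 248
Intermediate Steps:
g(q) = q³ (g(q) = q²*q = q³)
W(G) = 1
(W(g(z))*31)*8 = (1*31)*8 = 31*8 = 248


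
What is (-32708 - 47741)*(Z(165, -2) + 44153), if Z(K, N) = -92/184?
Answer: -7104048945/2 ≈ -3.5520e+9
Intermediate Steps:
Z(K, N) = -1/2 (Z(K, N) = -92*1/184 = -1/2)
(-32708 - 47741)*(Z(165, -2) + 44153) = (-32708 - 47741)*(-1/2 + 44153) = -80449*88305/2 = -7104048945/2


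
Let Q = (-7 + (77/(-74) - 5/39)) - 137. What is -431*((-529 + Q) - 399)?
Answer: 1334878115/2886 ≈ 4.6254e+5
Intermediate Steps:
Q = -418957/2886 (Q = (-7 + (77*(-1/74) - 5*1/39)) - 137 = (-7 + (-77/74 - 5/39)) - 137 = (-7 - 3373/2886) - 137 = -23575/2886 - 137 = -418957/2886 ≈ -145.17)
-431*((-529 + Q) - 399) = -431*((-529 - 418957/2886) - 399) = -431*(-1945651/2886 - 399) = -431*(-3097165/2886) = 1334878115/2886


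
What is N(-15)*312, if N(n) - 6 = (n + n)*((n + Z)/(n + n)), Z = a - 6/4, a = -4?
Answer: -4524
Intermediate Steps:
Z = -11/2 (Z = -4 - 6/4 = -4 - 1*3/2 = -4 - 3/2 = -11/2 ≈ -5.5000)
N(n) = 1/2 + n (N(n) = 6 + (n + n)*((n - 11/2)/(n + n)) = 6 + (2*n)*((-11/2 + n)/((2*n))) = 6 + (2*n)*((-11/2 + n)*(1/(2*n))) = 6 + (2*n)*((-11/2 + n)/(2*n)) = 6 + (-11/2 + n) = 1/2 + n)
N(-15)*312 = (1/2 - 15)*312 = -29/2*312 = -4524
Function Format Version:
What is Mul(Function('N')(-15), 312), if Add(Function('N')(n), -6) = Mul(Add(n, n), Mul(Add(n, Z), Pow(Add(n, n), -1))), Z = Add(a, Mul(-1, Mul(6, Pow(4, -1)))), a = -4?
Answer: -4524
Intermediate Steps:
Z = Rational(-11, 2) (Z = Add(-4, Mul(-1, Mul(6, Pow(4, -1)))) = Add(-4, Mul(-1, Mul(6, Rational(1, 4)))) = Add(-4, Mul(-1, Rational(3, 2))) = Add(-4, Rational(-3, 2)) = Rational(-11, 2) ≈ -5.5000)
Function('N')(n) = Add(Rational(1, 2), n) (Function('N')(n) = Add(6, Mul(Add(n, n), Mul(Add(n, Rational(-11, 2)), Pow(Add(n, n), -1)))) = Add(6, Mul(Mul(2, n), Mul(Add(Rational(-11, 2), n), Pow(Mul(2, n), -1)))) = Add(6, Mul(Mul(2, n), Mul(Add(Rational(-11, 2), n), Mul(Rational(1, 2), Pow(n, -1))))) = Add(6, Mul(Mul(2, n), Mul(Rational(1, 2), Pow(n, -1), Add(Rational(-11, 2), n)))) = Add(6, Add(Rational(-11, 2), n)) = Add(Rational(1, 2), n))
Mul(Function('N')(-15), 312) = Mul(Add(Rational(1, 2), -15), 312) = Mul(Rational(-29, 2), 312) = -4524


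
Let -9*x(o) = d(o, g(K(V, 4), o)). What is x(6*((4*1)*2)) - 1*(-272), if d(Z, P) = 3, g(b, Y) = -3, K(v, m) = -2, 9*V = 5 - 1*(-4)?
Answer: 815/3 ≈ 271.67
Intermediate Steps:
V = 1 (V = (5 - 1*(-4))/9 = (5 + 4)/9 = (1/9)*9 = 1)
x(o) = -1/3 (x(o) = -1/9*3 = -1/3)
x(6*((4*1)*2)) - 1*(-272) = -1/3 - 1*(-272) = -1/3 + 272 = 815/3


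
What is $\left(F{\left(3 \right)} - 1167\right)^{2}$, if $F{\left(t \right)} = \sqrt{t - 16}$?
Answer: $\left(1167 - i \sqrt{13}\right)^{2} \approx 1.3619 \cdot 10^{6} - 8415.0 i$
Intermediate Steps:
$F{\left(t \right)} = \sqrt{-16 + t}$
$\left(F{\left(3 \right)} - 1167\right)^{2} = \left(\sqrt{-16 + 3} - 1167\right)^{2} = \left(\sqrt{-13} - 1167\right)^{2} = \left(i \sqrt{13} - 1167\right)^{2} = \left(-1167 + i \sqrt{13}\right)^{2}$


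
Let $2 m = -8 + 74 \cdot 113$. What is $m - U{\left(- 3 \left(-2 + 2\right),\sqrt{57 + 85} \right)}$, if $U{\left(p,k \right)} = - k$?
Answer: $4177 + \sqrt{142} \approx 4188.9$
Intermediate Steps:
$m = 4177$ ($m = \frac{-8 + 74 \cdot 113}{2} = \frac{-8 + 8362}{2} = \frac{1}{2} \cdot 8354 = 4177$)
$m - U{\left(- 3 \left(-2 + 2\right),\sqrt{57 + 85} \right)} = 4177 - - \sqrt{57 + 85} = 4177 - - \sqrt{142} = 4177 + \sqrt{142}$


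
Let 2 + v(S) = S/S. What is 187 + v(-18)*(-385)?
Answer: 572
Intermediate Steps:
v(S) = -1 (v(S) = -2 + S/S = -2 + 1 = -1)
187 + v(-18)*(-385) = 187 - 1*(-385) = 187 + 385 = 572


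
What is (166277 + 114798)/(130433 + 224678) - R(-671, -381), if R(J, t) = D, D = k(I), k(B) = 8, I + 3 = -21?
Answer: -2559813/355111 ≈ -7.2085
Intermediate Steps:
I = -24 (I = -3 - 21 = -24)
D = 8
R(J, t) = 8
(166277 + 114798)/(130433 + 224678) - R(-671, -381) = (166277 + 114798)/(130433 + 224678) - 1*8 = 281075/355111 - 8 = -2559813/355111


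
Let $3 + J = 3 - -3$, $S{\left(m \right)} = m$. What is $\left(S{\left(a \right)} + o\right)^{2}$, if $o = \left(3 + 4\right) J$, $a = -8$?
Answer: $169$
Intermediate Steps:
$J = 3$ ($J = -3 + \left(3 - -3\right) = -3 + \left(3 + 3\right) = -3 + 6 = 3$)
$o = 21$ ($o = \left(3 + 4\right) 3 = 7 \cdot 3 = 21$)
$\left(S{\left(a \right)} + o\right)^{2} = \left(-8 + 21\right)^{2} = 13^{2} = 169$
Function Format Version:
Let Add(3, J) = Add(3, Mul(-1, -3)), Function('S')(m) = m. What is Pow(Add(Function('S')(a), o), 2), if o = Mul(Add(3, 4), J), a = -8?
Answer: 169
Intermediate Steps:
J = 3 (J = Add(-3, Add(3, Mul(-1, -3))) = Add(-3, Add(3, 3)) = Add(-3, 6) = 3)
o = 21 (o = Mul(Add(3, 4), 3) = Mul(7, 3) = 21)
Pow(Add(Function('S')(a), o), 2) = Pow(Add(-8, 21), 2) = Pow(13, 2) = 169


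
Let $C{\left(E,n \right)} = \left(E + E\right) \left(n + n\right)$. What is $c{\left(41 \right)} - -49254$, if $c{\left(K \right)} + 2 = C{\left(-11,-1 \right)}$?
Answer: $49296$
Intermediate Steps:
$C{\left(E,n \right)} = 4 E n$ ($C{\left(E,n \right)} = 2 E 2 n = 4 E n$)
$c{\left(K \right)} = 42$ ($c{\left(K \right)} = -2 + 4 \left(-11\right) \left(-1\right) = -2 + 44 = 42$)
$c{\left(41 \right)} - -49254 = 42 - -49254 = 42 + 49254 = 49296$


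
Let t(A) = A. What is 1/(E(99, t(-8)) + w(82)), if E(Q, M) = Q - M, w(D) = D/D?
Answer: 1/108 ≈ 0.0092593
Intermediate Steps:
w(D) = 1
1/(E(99, t(-8)) + w(82)) = 1/((99 - 1*(-8)) + 1) = 1/((99 + 8) + 1) = 1/(107 + 1) = 1/108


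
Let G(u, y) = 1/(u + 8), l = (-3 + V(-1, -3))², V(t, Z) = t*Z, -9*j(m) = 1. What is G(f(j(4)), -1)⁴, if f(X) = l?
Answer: 1/4096 ≈ 0.00024414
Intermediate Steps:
j(m) = -⅑ (j(m) = -⅑*1 = -⅑)
V(t, Z) = Z*t
l = 0 (l = (-3 - 3*(-1))² = (-3 + 3)² = 0² = 0)
f(X) = 0
G(u, y) = 1/(8 + u)
G(f(j(4)), -1)⁴ = (1/(8 + 0))⁴ = (1/8)⁴ = (⅛)⁴ = 1/4096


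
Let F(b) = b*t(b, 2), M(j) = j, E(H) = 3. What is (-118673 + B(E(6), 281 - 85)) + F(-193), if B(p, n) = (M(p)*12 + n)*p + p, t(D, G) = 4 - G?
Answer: -118360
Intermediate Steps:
B(p, n) = p + p*(n + 12*p) (B(p, n) = (p*12 + n)*p + p = (12*p + n)*p + p = (n + 12*p)*p + p = p*(n + 12*p) + p = p + p*(n + 12*p))
F(b) = 2*b (F(b) = b*(4 - 1*2) = b*(4 - 2) = b*2 = 2*b)
(-118673 + B(E(6), 281 - 85)) + F(-193) = (-118673 + 3*(1 + (281 - 85) + 12*3)) + 2*(-193) = (-118673 + 3*(1 + 196 + 36)) - 386 = (-118673 + 3*233) - 386 = (-118673 + 699) - 386 = -117974 - 386 = -118360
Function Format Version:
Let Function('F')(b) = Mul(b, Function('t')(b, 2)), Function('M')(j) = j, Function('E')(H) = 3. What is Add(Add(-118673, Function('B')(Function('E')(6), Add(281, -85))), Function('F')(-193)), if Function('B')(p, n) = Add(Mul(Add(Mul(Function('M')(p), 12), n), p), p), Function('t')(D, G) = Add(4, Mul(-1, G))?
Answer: -118360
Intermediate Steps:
Function('B')(p, n) = Add(p, Mul(p, Add(n, Mul(12, p)))) (Function('B')(p, n) = Add(Mul(Add(Mul(p, 12), n), p), p) = Add(Mul(Add(Mul(12, p), n), p), p) = Add(Mul(Add(n, Mul(12, p)), p), p) = Add(Mul(p, Add(n, Mul(12, p))), p) = Add(p, Mul(p, Add(n, Mul(12, p)))))
Function('F')(b) = Mul(2, b) (Function('F')(b) = Mul(b, Add(4, Mul(-1, 2))) = Mul(b, Add(4, -2)) = Mul(b, 2) = Mul(2, b))
Add(Add(-118673, Function('B')(Function('E')(6), Add(281, -85))), Function('F')(-193)) = Add(Add(-118673, Mul(3, Add(1, Add(281, -85), Mul(12, 3)))), Mul(2, -193)) = Add(Add(-118673, Mul(3, Add(1, 196, 36))), -386) = Add(Add(-118673, Mul(3, 233)), -386) = Add(Add(-118673, 699), -386) = Add(-117974, -386) = -118360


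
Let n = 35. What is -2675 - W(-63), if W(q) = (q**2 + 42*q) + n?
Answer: -4033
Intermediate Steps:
W(q) = 35 + q**2 + 42*q (W(q) = (q**2 + 42*q) + 35 = 35 + q**2 + 42*q)
-2675 - W(-63) = -2675 - (35 + (-63)**2 + 42*(-63)) = -2675 - (35 + 3969 - 2646) = -2675 - 1*1358 = -2675 - 1358 = -4033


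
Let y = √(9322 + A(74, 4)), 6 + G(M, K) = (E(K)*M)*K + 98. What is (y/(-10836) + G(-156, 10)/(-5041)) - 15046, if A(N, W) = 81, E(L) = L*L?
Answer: -75690978/5041 - √9403/10836 ≈ -15015.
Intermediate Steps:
E(L) = L²
G(M, K) = 92 + M*K³ (G(M, K) = -6 + ((K²*M)*K + 98) = -6 + ((M*K²)*K + 98) = -6 + (M*K³ + 98) = -6 + (98 + M*K³) = 92 + M*K³)
y = √9403 (y = √(9322 + 81) = √9403 ≈ 96.969)
(y/(-10836) + G(-156, 10)/(-5041)) - 15046 = (√9403/(-10836) + (92 - 156*10³)/(-5041)) - 15046 = (√9403*(-1/10836) + (92 - 156*1000)*(-1/5041)) - 15046 = (-√9403/10836 + (92 - 156000)*(-1/5041)) - 15046 = (-√9403/10836 - 155908*(-1/5041)) - 15046 = (-√9403/10836 + 155908/5041) - 15046 = (155908/5041 - √9403/10836) - 15046 = -75690978/5041 - √9403/10836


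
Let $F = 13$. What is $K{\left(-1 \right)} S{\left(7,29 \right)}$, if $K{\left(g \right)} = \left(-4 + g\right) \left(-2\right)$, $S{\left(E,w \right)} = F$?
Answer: $130$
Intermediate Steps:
$S{\left(E,w \right)} = 13$
$K{\left(g \right)} = 8 - 2 g$
$K{\left(-1 \right)} S{\left(7,29 \right)} = \left(8 - -2\right) 13 = \left(8 + 2\right) 13 = 10 \cdot 13 = 130$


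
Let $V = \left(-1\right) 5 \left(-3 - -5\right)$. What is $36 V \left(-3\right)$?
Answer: $1080$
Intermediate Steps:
$V = -10$ ($V = - 5 \left(-3 + 5\right) = \left(-5\right) 2 = -10$)
$36 V \left(-3\right) = 36 \left(-10\right) \left(-3\right) = \left(-360\right) \left(-3\right) = 1080$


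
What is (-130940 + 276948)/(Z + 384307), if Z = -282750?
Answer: 146008/101557 ≈ 1.4377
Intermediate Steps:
(-130940 + 276948)/(Z + 384307) = (-130940 + 276948)/(-282750 + 384307) = 146008/101557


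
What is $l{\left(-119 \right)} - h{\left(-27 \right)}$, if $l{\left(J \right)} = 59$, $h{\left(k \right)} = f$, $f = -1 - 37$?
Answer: $97$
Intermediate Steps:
$f = -38$
$h{\left(k \right)} = -38$
$l{\left(-119 \right)} - h{\left(-27 \right)} = 59 - -38 = 59 + 38 = 97$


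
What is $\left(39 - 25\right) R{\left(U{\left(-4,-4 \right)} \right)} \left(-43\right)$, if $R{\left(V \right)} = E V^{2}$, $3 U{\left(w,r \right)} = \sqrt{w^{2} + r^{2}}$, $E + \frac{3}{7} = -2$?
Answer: $\frac{46784}{9} \approx 5198.2$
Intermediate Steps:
$E = - \frac{17}{7}$ ($E = - \frac{3}{7} - 2 = - \frac{17}{7} \approx -2.4286$)
$U{\left(w,r \right)} = \frac{\sqrt{r^{2} + w^{2}}}{3}$ ($U{\left(w,r \right)} = \frac{\sqrt{w^{2} + r^{2}}}{3} = \frac{\sqrt{r^{2} + w^{2}}}{3}$)
$R{\left(V \right)} = - \frac{17 V^{2}}{7}$
$\left(39 - 25\right) R{\left(U{\left(-4,-4 \right)} \right)} \left(-43\right) = \left(39 - 25\right) \left(- \frac{17 \left(\frac{\sqrt{\left(-4\right)^{2} + \left(-4\right)^{2}}}{3}\right)^{2}}{7}\right) \left(-43\right) = \left(39 - 25\right) \left(- \frac{17 \left(\frac{\sqrt{16 + 16}}{3}\right)^{2}}{7}\right) \left(-43\right) = 14 \left(- \frac{17 \left(\frac{\sqrt{32}}{3}\right)^{2}}{7}\right) \left(-43\right) = 14 \left(- \frac{17 \left(\frac{4 \sqrt{2}}{3}\right)^{2}}{7}\right) \left(-43\right) = 14 \left(\left(- \frac{17}{7}\right) \frac{32}{9}\right) \left(-43\right) = 14 \left(- \frac{544}{63}\right) \left(-43\right) = \left(- \frac{1088}{9}\right) \left(-43\right) = \frac{46784}{9}$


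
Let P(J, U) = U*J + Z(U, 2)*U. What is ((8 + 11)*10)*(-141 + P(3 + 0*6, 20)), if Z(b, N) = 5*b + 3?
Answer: 376010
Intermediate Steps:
Z(b, N) = 3 + 5*b
P(J, U) = J*U + U*(3 + 5*U) (P(J, U) = U*J + (3 + 5*U)*U = J*U + U*(3 + 5*U))
((8 + 11)*10)*(-141 + P(3 + 0*6, 20)) = ((8 + 11)*10)*(-141 + 20*(3 + (3 + 0*6) + 5*20)) = (19*10)*(-141 + 20*(3 + (3 + 0) + 100)) = 190*(-141 + 20*(3 + 3 + 100)) = 190*(-141 + 20*106) = 190*(-141 + 2120) = 190*1979 = 376010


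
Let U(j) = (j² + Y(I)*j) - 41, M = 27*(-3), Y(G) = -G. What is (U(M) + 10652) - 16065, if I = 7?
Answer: 1674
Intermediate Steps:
M = -81
U(j) = -41 + j² - 7*j (U(j) = (j² + (-1*7)*j) - 41 = (j² - 7*j) - 41 = -41 + j² - 7*j)
(U(M) + 10652) - 16065 = ((-41 + (-81)² - 7*(-81)) + 10652) - 16065 = ((-41 + 6561 + 567) + 10652) - 16065 = (7087 + 10652) - 16065 = 17739 - 16065 = 1674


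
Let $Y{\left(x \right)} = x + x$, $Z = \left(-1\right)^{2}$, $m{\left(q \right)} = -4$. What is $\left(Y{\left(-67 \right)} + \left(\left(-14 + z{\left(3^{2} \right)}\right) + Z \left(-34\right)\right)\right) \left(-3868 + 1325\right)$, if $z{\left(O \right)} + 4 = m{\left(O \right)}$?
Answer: $483170$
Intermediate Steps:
$z{\left(O \right)} = -8$ ($z{\left(O \right)} = -4 - 4 = -8$)
$Z = 1$
$Y{\left(x \right)} = 2 x$
$\left(Y{\left(-67 \right)} + \left(\left(-14 + z{\left(3^{2} \right)}\right) + Z \left(-34\right)\right)\right) \left(-3868 + 1325\right) = \left(2 \left(-67\right) + \left(\left(-14 - 8\right) + 1 \left(-34\right)\right)\right) \left(-3868 + 1325\right) = \left(-134 - 56\right) \left(-2543\right) = \left(-190\right) \left(-2543\right) = 483170$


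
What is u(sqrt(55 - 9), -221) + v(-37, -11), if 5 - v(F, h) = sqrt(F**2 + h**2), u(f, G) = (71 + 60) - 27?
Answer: 109 - sqrt(1490) ≈ 70.400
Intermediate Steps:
u(f, G) = 104 (u(f, G) = 131 - 27 = 104)
v(F, h) = 5 - sqrt(F**2 + h**2)
u(sqrt(55 - 9), -221) + v(-37, -11) = 104 + (5 - sqrt((-37)**2 + (-11)**2)) = 104 + (5 - sqrt(1369 + 121)) = 104 + (5 - sqrt(1490)) = 109 - sqrt(1490)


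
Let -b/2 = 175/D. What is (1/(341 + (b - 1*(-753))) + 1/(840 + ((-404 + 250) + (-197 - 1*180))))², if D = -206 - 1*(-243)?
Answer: 32821441/1898134441984 ≈ 1.7291e-5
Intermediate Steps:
D = 37 (D = -206 + 243 = 37)
b = -350/37 ≈ -9.4595
(1/(341 + (b - 1*(-753))) + 1/(840 + ((-404 + 250) + (-197 - 1*180))))² = (1/(341 + (-350/37 - 1*(-753))) + 1/(840 + ((-404 + 250) + (-197 - 1*180))))² = (1/(341 + (-350/37 + 753)) + 1/(840 + (-154 + (-197 - 180))))² = (1/(341 + 27511/37) + 1/(840 + (-154 - 377)))² = (1/(40128/37) + 1/(840 - 531))² = (37/40128 + 1/309)² = (5729/1377728)² = 32821441/1898134441984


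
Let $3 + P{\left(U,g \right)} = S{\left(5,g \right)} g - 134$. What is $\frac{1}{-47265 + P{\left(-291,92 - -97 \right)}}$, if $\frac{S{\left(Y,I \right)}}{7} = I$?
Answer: $\frac{1}{202645} \approx 4.9347 \cdot 10^{-6}$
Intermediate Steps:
$S{\left(Y,I \right)} = 7 I$
$P{\left(U,g \right)} = -137 + 7 g^{2}$ ($P{\left(U,g \right)} = -3 + \left(7 g g - 134\right) = -3 + \left(7 g^{2} - 134\right) = -3 + \left(-134 + 7 g^{2}\right) = -137 + 7 g^{2}$)
$\frac{1}{-47265 + P{\left(-291,92 - -97 \right)}} = \frac{1}{-47265 - \left(137 - 7 \left(92 - -97\right)^{2}\right)} = \frac{1}{-47265 - \left(137 - 7 \left(92 + 97\right)^{2}\right)} = \frac{1}{-47265 - \left(137 - 7 \cdot 189^{2}\right)} = \frac{1}{-47265 + \left(-137 + 7 \cdot 35721\right)} = \frac{1}{-47265 + \left(-137 + 250047\right)} = \frac{1}{-47265 + 249910} = \frac{1}{202645}$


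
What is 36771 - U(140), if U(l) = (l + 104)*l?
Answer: 2611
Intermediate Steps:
U(l) = l*(104 + l) (U(l) = (104 + l)*l = l*(104 + l))
36771 - U(140) = 36771 - 140*(104 + 140) = 36771 - 140*244 = 36771 - 1*34160 = 36771 - 34160 = 2611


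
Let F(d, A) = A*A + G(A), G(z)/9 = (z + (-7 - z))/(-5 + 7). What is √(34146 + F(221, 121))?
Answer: √195022/2 ≈ 220.81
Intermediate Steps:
G(z) = -63/2 (G(z) = 9*((z + (-7 - z))/(-5 + 7)) = 9*(-7/2) = -63/2)
F(d, A) = -63/2 + A² (F(d, A) = A*A - 63/2 = A² - 63/2 = -63/2 + A²)
√(34146 + F(221, 121)) = √(34146 + (-63/2 + 121²)) = √(34146 + (-63/2 + 14641)) = √(34146 + 29219/2) = √(97511/2) = √195022/2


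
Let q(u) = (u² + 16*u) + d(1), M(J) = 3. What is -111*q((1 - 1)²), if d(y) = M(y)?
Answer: -333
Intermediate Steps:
d(y) = 3
q(u) = 3 + u² + 16*u (q(u) = (u² + 16*u) + 3 = 3 + u² + 16*u)
-111*q((1 - 1)²) = -111*(3 + ((1 - 1)²)² + 16*(1 - 1)²) = -111*(3 + (0²)² + 16*0²) = -111*(3 + 0² + 16*0) = -111*(3 + 0 + 0) = -111*3 = -333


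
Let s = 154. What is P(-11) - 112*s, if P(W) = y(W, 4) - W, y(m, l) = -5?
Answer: -17242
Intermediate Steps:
P(W) = -5 - W
P(-11) - 112*s = (-5 - 1*(-11)) - 112*154 = (-5 + 11) - 17248 = 6 - 17248 = -17242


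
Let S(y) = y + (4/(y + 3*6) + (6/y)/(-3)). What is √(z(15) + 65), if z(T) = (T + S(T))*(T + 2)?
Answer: √15648765/165 ≈ 23.975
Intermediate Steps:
S(y) = y - 2/y + 4/(18 + y) (S(y) = y + (4/(y + 18) + (6/y)*(-⅓)) = y + (4/(18 + y) - 2/y) = y + (-2/y + 4/(18 + y)) = y - 2/y + 4/(18 + y))
z(T) = (2 + T)*(T + (-36 + T³ + 2*T + 18*T²)/(T*(18 + T))) (z(T) = (T + (-36 + T³ + 2*T + 18*T²)/(T*(18 + T)))*(T + 2) = (T + (-36 + T³ + 2*T + 18*T²)/(T*(18 + T)))*(2 + T) = (2 + T)*(T + (-36 + T³ + 2*T + 18*T²)/(T*(18 + T))))
√(z(15) + 65) = √(2*(-36 + 15⁴ - 16*15 + 20*15³ + 37*15²)/(15*(18 + 15)) + 65) = √(2*(1/15)*(-36 + 50625 - 240 + 20*3375 + 37*225)/33 + 65) = √(2*(1/15)*(1/33)*(-36 + 50625 - 240 + 67500 + 8325) + 65) = √(2*(1/15)*(1/33)*126174 + 65) = √(84116/165 + 65) = √(94841/165) = √15648765/165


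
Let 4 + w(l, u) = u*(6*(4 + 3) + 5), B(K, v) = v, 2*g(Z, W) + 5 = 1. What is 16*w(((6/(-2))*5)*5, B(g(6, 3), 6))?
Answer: 4448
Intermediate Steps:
g(Z, W) = -2 (g(Z, W) = -5/2 + (½)*1 = -5/2 + ½ = -2)
w(l, u) = -4 + 47*u (w(l, u) = -4 + u*(6*(4 + 3) + 5) = -4 + u*(6*7 + 5) = -4 + u*(42 + 5) = -4 + u*47 = -4 + 47*u)
16*w(((6/(-2))*5)*5, B(g(6, 3), 6)) = 16*(-4 + 47*6) = 16*(-4 + 282) = 16*278 = 4448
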